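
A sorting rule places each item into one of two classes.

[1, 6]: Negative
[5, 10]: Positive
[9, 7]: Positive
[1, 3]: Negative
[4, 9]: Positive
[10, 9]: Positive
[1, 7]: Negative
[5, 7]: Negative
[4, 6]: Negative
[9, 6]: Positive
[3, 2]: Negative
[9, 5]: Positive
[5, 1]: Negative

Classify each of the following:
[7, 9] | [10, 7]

Positive, Positive

A rule that fits every label: sum ≥ 13 — true of each 'Positive' example, false of each 'Negative' one.
Positive: [7, 9], since 7+9 = 16.
Positive: [10, 7], since 10+7 = 17.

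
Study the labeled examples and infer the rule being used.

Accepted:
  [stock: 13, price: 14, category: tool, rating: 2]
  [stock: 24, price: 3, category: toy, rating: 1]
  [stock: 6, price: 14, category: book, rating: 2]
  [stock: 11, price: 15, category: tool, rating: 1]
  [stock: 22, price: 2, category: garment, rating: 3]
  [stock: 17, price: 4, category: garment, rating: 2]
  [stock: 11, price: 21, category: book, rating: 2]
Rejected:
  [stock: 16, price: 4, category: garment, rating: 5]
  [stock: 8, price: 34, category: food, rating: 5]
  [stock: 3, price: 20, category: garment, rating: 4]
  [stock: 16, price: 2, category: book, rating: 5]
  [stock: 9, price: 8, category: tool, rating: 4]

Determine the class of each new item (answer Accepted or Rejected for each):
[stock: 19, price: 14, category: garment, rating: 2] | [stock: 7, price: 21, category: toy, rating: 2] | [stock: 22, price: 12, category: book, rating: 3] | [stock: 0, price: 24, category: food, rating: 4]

The classifier is using: rating ≤ 3.
[stock: 19, price: 14, category: garment, rating: 2] — rating = 2, hence Accepted.
[stock: 7, price: 21, category: toy, rating: 2] — rating = 2, hence Accepted.
[stock: 22, price: 12, category: book, rating: 3] — rating = 3, hence Accepted.
[stock: 0, price: 24, category: food, rating: 4] — rating = 4, hence Rejected.

Accepted, Accepted, Accepted, Rejected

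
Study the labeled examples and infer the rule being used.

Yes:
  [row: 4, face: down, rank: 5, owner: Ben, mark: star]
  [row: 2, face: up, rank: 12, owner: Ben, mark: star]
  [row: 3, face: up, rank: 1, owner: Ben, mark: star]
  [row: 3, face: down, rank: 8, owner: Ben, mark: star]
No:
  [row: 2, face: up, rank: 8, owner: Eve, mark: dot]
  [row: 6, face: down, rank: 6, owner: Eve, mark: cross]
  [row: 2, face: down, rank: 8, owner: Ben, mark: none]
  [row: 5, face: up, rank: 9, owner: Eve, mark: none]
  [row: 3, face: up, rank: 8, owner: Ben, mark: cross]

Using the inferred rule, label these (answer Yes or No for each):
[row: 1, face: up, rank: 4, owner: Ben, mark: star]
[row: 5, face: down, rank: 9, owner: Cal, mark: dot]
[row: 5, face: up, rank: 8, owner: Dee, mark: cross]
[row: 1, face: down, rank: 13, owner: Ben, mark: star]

Looking at the examples, the only property every 'Yes' case has and every 'No' case lacks is: mark is star.
[row: 1, face: up, rank: 4, owner: Ben, mark: star]: Yes (mark is star). [row: 5, face: down, rank: 9, owner: Cal, mark: dot]: No (mark is dot). [row: 5, face: up, rank: 8, owner: Dee, mark: cross]: No (mark is cross). [row: 1, face: down, rank: 13, owner: Ben, mark: star]: Yes (mark is star).

Yes, No, No, Yes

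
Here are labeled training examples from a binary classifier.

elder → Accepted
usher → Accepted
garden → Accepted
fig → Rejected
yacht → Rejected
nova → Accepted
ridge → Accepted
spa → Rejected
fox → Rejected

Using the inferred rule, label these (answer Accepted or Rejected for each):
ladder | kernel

Accepted, Accepted

The distinguishing property — has ≥ 2 vowels — holds for all the 'Accepted' cases and none of the 'Rejected' cases.
ladder → 2 vowels → Accepted. kernel → 2 vowels → Accepted.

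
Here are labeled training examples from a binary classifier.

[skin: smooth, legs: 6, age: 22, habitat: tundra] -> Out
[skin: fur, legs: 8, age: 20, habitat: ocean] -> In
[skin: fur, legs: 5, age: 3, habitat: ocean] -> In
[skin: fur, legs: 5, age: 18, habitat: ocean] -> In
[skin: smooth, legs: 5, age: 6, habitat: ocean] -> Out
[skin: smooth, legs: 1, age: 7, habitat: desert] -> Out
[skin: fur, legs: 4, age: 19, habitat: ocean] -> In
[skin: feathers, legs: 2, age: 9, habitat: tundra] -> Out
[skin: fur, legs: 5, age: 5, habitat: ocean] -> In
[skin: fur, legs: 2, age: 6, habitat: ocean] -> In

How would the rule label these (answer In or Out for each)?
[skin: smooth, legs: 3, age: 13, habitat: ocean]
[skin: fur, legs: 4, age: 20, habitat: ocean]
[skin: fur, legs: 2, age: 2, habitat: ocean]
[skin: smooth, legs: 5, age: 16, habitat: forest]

One predicate separates the groups cleanly: skin is fur.
[skin: smooth, legs: 3, age: 13, habitat: ocean] — skin is smooth, hence Out. [skin: fur, legs: 4, age: 20, habitat: ocean] — skin is fur, hence In. [skin: fur, legs: 2, age: 2, habitat: ocean] — skin is fur, hence In. [skin: smooth, legs: 5, age: 16, habitat: forest] — skin is smooth, hence Out.

Out, In, In, Out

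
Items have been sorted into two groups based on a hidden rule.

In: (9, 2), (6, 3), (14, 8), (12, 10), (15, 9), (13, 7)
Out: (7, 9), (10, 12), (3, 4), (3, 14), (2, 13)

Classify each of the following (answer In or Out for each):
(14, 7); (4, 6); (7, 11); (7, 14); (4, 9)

One predicate separates the groups cleanly: first > second.
(14, 7): 14 > 7, has this property → In. (4, 6): 4 < 6, lacks this property → Out. (7, 11): 7 < 11, lacks this property → Out. (7, 14): 7 < 14, lacks this property → Out. (4, 9): 4 < 9, lacks this property → Out.

In, Out, Out, Out, Out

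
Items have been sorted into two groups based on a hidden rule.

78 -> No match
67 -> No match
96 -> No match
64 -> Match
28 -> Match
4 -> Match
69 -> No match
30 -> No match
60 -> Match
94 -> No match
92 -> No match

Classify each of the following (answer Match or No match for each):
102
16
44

One predicate separates the groups cleanly: multiple of 4 AND at most 64.
No match: 102, since 102 = 4·25 + 2, 102 > 64.
Match: 16, since 16 = 4·4, 16 ≤ 64.
Match: 44, since 44 = 4·11, 44 ≤ 64.

No match, Match, Match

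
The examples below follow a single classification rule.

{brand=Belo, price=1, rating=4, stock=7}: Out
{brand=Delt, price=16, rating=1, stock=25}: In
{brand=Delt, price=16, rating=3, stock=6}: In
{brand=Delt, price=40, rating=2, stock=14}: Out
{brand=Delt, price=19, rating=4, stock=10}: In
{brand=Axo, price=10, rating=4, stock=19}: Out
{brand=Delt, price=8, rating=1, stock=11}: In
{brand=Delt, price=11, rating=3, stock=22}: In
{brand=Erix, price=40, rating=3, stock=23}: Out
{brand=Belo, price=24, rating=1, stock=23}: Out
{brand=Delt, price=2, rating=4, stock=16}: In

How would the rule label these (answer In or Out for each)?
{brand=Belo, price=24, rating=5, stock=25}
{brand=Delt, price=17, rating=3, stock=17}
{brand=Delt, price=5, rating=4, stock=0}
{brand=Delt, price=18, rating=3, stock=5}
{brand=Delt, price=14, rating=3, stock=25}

The common property of the 'In' items is: brand is Delt AND price ≤ 19. No 'Out' item has it.
{brand=Belo, price=24, rating=5, stock=25}: Out (brand is Belo, price = 24). {brand=Delt, price=17, rating=3, stock=17}: In (brand is Delt, price = 17). {brand=Delt, price=5, rating=4, stock=0}: In (brand is Delt, price = 5). {brand=Delt, price=18, rating=3, stock=5}: In (brand is Delt, price = 18). {brand=Delt, price=14, rating=3, stock=25}: In (brand is Delt, price = 14).

Out, In, In, In, In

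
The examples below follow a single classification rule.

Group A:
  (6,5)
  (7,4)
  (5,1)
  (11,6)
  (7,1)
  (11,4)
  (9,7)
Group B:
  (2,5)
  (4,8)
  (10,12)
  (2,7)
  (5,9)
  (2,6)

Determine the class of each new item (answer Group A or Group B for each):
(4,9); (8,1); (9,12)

Group B, Group A, Group B

A rule that fits every label: first > second — true of each 'Group A' example, false of each 'Group B' one.
Group B: (4,9), since 4 < 9.
Group A: (8,1), since 8 > 1.
Group B: (9,12), since 9 < 12.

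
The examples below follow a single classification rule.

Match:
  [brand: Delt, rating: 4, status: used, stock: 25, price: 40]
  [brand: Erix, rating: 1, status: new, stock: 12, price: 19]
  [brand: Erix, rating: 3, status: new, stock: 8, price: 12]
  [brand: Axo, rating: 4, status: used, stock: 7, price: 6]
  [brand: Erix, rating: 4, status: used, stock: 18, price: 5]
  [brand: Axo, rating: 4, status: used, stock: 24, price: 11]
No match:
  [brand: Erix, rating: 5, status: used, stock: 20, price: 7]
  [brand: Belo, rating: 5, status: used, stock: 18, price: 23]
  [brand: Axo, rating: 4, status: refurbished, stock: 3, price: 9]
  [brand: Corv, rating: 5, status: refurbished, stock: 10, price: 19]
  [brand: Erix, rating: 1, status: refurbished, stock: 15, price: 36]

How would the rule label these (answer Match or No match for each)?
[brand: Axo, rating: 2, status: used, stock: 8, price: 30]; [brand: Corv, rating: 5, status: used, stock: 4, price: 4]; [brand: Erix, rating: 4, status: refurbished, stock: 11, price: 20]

The distinguishing property — status is not refurbished AND rating ≤ 4 — holds for all the 'Match' cases and none of the 'No match' cases.

Match, No match, No match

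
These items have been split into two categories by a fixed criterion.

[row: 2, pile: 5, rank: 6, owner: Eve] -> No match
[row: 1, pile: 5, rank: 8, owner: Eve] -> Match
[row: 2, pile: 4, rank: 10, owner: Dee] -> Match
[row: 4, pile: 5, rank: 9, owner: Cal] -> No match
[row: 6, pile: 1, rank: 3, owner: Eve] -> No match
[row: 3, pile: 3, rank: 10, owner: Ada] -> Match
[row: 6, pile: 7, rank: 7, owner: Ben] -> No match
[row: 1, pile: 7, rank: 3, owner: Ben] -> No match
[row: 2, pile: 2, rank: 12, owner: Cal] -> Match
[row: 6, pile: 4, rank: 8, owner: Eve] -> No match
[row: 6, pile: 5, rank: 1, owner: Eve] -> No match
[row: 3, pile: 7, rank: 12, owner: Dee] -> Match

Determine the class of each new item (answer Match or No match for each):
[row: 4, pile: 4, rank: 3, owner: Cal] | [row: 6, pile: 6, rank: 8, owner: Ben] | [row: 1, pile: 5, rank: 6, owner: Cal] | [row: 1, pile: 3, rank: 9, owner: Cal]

The common property of the 'Match' items is: row ≤ 3 AND rank ≥ 7. No 'No match' item has it.

No match, No match, No match, Match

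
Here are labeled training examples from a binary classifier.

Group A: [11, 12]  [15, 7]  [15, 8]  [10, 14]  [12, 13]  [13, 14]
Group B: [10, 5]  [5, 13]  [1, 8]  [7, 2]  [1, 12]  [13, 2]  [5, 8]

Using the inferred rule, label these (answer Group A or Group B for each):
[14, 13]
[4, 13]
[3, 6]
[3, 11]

Rule: sum ≥ 22. This holds for each 'Group A' example and fails for each 'Group B' one.

Group A, Group B, Group B, Group B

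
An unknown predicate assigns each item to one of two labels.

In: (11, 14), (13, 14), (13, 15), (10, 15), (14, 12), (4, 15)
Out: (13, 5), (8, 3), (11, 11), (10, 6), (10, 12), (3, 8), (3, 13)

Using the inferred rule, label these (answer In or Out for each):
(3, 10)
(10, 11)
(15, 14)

Out, Out, In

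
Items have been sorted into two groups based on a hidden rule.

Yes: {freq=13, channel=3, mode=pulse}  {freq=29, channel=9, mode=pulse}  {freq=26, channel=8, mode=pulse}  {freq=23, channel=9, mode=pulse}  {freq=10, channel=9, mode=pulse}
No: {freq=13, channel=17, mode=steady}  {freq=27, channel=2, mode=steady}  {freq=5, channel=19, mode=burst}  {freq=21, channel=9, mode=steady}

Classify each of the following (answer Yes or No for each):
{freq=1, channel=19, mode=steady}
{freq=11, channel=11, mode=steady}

The simplest hypothesis consistent with all the labels is: mode is pulse.
{freq=1, channel=19, mode=steady} → mode is steady → No. {freq=11, channel=11, mode=steady} → mode is steady → No.

No, No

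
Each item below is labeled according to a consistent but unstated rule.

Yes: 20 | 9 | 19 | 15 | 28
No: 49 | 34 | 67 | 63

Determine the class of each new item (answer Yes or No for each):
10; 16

Yes, Yes

Every 'Yes' example satisfies: at most 28. None of the 'No' examples do.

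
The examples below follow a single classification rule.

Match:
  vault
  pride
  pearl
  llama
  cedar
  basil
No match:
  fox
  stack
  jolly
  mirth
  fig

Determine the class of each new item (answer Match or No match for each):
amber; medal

All 'Match' examples share one property — has ≥ 2 vowels — and every 'No match' example lacks it.

Match, Match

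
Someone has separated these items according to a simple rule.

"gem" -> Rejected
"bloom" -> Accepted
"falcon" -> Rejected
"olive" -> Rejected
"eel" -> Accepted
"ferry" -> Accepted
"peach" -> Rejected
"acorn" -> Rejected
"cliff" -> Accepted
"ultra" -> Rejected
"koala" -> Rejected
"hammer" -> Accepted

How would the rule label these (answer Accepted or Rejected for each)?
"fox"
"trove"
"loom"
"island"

Rejected, Rejected, Accepted, Rejected

A rule that fits every label: has a double letter — true of each 'Accepted' example, false of each 'Rejected' one.
Rejected: "fox", since no doubled letter.
Rejected: "trove", since no doubled letter.
Accepted: "loom", since 'oo' doubled.
Rejected: "island", since no doubled letter.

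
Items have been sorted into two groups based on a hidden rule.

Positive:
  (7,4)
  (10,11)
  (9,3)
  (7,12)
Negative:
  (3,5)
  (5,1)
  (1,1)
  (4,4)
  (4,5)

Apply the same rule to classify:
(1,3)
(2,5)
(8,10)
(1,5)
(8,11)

The pattern is that an item is 'Positive' exactly when: sum ≥ 11.
(1,3): 1+3 = 4, does not fit → Negative. (2,5): 2+5 = 7, does not fit → Negative. (8,10): 8+10 = 18, checks out → Positive. (1,5): 1+5 = 6, does not fit → Negative. (8,11): 8+11 = 19, checks out → Positive.

Negative, Negative, Positive, Negative, Positive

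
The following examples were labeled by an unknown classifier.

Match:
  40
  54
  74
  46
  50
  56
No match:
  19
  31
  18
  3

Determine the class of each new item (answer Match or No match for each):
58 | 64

The rule appears to be: at least 40.

Match, Match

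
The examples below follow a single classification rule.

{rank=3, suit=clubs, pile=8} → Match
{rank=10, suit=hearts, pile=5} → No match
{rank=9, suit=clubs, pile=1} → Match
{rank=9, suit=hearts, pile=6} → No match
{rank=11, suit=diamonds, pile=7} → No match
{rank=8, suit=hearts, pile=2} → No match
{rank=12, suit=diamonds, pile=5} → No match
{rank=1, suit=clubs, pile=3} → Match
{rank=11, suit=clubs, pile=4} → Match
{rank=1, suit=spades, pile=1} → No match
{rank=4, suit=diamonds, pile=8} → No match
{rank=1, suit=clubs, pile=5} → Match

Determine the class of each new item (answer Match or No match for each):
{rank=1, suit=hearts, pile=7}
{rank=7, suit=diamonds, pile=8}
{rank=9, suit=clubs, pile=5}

No match, No match, Match

The simplest hypothesis consistent with all the labels is: suit is clubs.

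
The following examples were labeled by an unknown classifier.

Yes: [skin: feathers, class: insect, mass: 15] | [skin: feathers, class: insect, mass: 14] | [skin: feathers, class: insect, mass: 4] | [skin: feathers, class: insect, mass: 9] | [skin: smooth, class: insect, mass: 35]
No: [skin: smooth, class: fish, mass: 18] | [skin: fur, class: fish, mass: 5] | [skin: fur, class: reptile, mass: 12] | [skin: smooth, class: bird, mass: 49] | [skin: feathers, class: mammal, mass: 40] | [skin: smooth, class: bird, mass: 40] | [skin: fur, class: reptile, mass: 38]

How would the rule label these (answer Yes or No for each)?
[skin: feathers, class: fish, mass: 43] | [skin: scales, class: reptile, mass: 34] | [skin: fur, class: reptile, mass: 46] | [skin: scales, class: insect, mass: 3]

The common property of the 'Yes' items is: class is insect. No 'No' item has it.

No, No, No, Yes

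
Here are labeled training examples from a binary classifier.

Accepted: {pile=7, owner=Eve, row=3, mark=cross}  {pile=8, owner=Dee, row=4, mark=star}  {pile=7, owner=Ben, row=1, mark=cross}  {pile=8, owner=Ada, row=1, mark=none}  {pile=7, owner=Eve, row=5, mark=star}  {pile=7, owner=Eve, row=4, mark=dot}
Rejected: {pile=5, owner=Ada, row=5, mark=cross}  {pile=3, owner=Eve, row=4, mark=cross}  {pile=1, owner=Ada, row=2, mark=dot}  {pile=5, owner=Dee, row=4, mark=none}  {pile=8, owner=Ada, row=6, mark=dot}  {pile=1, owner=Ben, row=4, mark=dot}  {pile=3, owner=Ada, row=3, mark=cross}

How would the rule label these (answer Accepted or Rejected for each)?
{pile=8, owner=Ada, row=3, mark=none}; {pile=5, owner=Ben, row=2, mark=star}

Accepted, Rejected

Rule: pile ≥ 7 AND row ≤ 5. This holds for each 'Accepted' example and fails for each 'Rejected' one.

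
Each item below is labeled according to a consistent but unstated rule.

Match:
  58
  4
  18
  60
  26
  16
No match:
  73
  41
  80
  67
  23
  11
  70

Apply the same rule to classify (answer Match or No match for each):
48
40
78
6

Match, Match, No match, Match

The pattern is that an item is 'Match' exactly when: even AND at most 60.
Match: 48, since 48 is even, 48 ≤ 60. Match: 40, since 40 is even, 40 ≤ 60. No match: 78, since 78 is even, 78 > 60. Match: 6, since 6 is even, 6 ≤ 60.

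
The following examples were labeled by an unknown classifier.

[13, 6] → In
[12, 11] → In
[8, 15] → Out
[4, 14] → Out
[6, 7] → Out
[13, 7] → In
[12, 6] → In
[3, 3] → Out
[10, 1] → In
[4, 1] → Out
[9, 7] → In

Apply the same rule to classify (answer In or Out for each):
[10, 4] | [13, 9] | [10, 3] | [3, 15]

One predicate separates the groups cleanly: first ≥ 9.

In, In, In, Out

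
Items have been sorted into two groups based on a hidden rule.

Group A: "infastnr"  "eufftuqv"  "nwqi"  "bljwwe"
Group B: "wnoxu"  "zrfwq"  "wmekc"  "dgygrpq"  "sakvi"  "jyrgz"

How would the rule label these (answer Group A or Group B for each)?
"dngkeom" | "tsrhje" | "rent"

Group B, Group A, Group A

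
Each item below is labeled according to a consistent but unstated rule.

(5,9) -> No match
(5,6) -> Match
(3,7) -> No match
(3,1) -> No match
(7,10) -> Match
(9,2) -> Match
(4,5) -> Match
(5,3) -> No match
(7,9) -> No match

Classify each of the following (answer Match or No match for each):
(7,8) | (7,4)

The pattern is that an item is 'Match' exactly when: sum is odd.
(7,8): Match (7+8 = 15).
(7,4): Match (7+4 = 11).

Match, Match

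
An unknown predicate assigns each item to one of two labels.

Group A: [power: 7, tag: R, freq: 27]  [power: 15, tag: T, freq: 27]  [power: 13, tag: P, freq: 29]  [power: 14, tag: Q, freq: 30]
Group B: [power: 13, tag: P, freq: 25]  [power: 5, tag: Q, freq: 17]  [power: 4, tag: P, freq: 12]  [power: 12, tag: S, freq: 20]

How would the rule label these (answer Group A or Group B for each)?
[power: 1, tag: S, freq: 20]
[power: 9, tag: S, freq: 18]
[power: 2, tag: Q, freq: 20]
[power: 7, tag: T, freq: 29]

The common property of the 'Group A' items is: freq ≥ 27. No 'Group B' item has it.
[power: 1, tag: S, freq: 20]: freq = 20 — does not fit, so Group B. [power: 9, tag: S, freq: 18]: freq = 18 — does not fit, so Group B. [power: 2, tag: Q, freq: 20]: freq = 20 — does not fit, so Group B. [power: 7, tag: T, freq: 29]: freq = 29 — has this property, so Group A.

Group B, Group B, Group B, Group A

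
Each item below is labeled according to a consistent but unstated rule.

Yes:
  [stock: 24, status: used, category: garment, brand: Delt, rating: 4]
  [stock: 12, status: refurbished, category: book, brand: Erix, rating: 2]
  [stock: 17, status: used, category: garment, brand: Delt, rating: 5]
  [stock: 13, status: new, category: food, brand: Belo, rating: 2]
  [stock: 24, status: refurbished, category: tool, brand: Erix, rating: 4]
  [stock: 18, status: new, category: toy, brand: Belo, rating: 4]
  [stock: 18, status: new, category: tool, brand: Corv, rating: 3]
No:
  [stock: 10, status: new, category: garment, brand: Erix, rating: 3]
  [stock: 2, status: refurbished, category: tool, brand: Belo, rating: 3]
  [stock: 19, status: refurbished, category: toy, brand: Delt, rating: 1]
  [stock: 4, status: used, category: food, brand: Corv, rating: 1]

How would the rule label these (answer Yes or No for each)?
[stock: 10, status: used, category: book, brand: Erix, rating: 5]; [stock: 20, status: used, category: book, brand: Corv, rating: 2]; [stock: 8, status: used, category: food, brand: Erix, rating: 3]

The simplest hypothesis consistent with all the labels is: stock ≥ 12 AND rating ≥ 2.
[stock: 10, status: used, category: book, brand: Erix, rating: 5]: stock = 10, rating = 5 — doesn't match, so No. [stock: 20, status: used, category: book, brand: Corv, rating: 2]: stock = 20, rating = 2 — satisfies this, so Yes. [stock: 8, status: used, category: food, brand: Erix, rating: 3]: stock = 8, rating = 3 — doesn't match, so No.

No, Yes, No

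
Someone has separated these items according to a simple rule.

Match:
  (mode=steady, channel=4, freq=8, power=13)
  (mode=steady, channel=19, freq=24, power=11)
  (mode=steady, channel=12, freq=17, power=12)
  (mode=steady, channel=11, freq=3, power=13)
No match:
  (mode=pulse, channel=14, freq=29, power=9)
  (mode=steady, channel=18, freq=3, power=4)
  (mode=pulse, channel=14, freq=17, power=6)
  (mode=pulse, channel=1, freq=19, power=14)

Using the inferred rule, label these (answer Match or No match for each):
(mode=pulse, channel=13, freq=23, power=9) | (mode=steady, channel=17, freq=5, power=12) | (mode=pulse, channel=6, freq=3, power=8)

'Match' ⟺ mode is steady AND power ≥ 6.
(mode=pulse, channel=13, freq=23, power=9) — mode is pulse, power = 9, hence No match.
(mode=steady, channel=17, freq=5, power=12) — mode is steady, power = 12, hence Match.
(mode=pulse, channel=6, freq=3, power=8) — mode is pulse, power = 8, hence No match.

No match, Match, No match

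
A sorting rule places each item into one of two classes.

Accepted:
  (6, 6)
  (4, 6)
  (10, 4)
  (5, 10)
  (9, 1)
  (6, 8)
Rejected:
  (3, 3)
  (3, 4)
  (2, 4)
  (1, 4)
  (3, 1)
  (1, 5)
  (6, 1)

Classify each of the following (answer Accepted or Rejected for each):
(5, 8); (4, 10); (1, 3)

The common property of the 'Accepted' items is: sum ≥ 10. No 'Rejected' item has it.
Accepted: (5, 8), since 5+8 = 13.
Accepted: (4, 10), since 4+10 = 14.
Rejected: (1, 3), since 1+3 = 4.

Accepted, Accepted, Rejected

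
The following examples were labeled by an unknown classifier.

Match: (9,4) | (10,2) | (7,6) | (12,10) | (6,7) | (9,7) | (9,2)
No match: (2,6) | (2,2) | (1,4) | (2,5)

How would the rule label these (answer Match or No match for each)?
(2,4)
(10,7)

'Match' ⟺ sum ≥ 11.
(2,4) — 2+4 = 6, hence No match. (10,7) — 10+7 = 17, hence Match.

No match, Match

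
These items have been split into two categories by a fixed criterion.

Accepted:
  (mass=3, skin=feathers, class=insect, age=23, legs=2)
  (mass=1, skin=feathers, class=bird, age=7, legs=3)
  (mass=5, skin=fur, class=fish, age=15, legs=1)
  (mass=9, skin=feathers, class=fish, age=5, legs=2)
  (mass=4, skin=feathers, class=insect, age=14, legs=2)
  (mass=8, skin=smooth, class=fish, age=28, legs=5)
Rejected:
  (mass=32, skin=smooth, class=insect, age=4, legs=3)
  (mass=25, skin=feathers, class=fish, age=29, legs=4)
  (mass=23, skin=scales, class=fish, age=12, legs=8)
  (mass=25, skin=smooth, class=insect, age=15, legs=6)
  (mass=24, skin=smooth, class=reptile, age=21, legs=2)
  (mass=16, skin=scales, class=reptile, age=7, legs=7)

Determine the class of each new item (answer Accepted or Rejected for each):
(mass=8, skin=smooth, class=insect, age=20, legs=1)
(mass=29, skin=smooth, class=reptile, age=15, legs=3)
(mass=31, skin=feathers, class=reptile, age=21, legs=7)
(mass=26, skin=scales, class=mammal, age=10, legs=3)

Accepted, Rejected, Rejected, Rejected

The common property of the 'Accepted' items is: mass ≤ 9. No 'Rejected' item has it.
(mass=8, skin=smooth, class=insect, age=20, legs=1): mass = 8 — fits, so Accepted. (mass=29, skin=smooth, class=reptile, age=15, legs=3): mass = 29 — doesn't qualify, so Rejected. (mass=31, skin=feathers, class=reptile, age=21, legs=7): mass = 31 — doesn't qualify, so Rejected. (mass=26, skin=scales, class=mammal, age=10, legs=3): mass = 26 — doesn't qualify, so Rejected.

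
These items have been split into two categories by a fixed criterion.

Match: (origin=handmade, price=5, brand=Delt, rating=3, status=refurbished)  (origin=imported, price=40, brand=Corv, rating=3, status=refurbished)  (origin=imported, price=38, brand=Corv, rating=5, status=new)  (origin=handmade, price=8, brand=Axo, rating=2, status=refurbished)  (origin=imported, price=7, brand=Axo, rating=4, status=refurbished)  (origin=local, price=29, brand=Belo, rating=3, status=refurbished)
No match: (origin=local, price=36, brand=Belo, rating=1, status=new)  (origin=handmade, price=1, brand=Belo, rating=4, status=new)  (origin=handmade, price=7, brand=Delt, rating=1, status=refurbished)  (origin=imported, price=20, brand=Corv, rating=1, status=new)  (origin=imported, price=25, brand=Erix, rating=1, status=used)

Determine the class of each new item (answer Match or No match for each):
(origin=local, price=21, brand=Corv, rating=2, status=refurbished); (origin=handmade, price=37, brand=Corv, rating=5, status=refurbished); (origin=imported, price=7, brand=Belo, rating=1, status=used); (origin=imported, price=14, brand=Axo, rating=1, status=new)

The classifier is using: price ≥ 5 AND rating ≥ 2.

Match, Match, No match, No match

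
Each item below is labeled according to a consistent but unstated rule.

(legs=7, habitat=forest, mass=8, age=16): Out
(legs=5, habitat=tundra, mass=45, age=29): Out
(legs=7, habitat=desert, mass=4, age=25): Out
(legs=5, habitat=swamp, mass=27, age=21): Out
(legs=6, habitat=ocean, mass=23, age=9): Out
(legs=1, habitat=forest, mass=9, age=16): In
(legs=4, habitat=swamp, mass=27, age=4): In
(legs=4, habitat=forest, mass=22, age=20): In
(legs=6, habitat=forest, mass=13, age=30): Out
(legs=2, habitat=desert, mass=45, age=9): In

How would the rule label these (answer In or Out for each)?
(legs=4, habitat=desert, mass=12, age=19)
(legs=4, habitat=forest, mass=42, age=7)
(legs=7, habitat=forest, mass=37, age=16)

In, In, Out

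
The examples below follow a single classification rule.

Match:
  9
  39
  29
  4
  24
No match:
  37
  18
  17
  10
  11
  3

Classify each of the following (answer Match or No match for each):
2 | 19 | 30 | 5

No match, Match, No match, No match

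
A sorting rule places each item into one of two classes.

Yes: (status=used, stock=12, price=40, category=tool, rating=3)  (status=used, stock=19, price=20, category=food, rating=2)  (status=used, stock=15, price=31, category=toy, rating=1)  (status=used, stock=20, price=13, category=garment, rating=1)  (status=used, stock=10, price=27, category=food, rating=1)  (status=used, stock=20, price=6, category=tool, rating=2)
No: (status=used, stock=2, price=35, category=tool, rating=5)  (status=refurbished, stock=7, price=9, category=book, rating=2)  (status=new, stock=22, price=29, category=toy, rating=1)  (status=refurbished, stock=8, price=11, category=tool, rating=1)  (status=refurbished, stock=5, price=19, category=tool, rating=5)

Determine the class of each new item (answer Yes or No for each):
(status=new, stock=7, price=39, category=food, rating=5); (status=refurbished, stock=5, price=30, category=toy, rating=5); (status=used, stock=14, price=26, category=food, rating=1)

The simplest hypothesis consistent with all the labels is: status is used AND stock ≥ 5.
(status=new, stock=7, price=39, category=food, rating=5): No (status is new, stock = 7). (status=refurbished, stock=5, price=30, category=toy, rating=5): No (status is refurbished, stock = 5). (status=used, stock=14, price=26, category=food, rating=1): Yes (status is used, stock = 14).

No, No, Yes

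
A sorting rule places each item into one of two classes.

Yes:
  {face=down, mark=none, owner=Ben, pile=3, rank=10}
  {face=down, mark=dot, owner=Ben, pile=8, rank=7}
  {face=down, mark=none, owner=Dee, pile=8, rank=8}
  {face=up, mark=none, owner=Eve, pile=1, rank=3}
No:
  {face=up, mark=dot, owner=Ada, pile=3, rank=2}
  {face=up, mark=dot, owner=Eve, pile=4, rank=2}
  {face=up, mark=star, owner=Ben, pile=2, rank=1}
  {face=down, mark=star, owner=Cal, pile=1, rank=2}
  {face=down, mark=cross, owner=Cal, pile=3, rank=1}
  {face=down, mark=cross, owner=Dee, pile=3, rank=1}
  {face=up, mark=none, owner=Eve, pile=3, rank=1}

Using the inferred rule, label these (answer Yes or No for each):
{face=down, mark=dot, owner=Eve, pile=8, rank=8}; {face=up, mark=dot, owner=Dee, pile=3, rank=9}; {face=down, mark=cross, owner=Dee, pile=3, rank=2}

Yes, Yes, No

All 'Yes' examples share one property — rank ≥ 3 — and every 'No' example lacks it.
{face=down, mark=dot, owner=Eve, pile=8, rank=8} → rank = 8 → Yes.
{face=up, mark=dot, owner=Dee, pile=3, rank=9} → rank = 9 → Yes.
{face=down, mark=cross, owner=Dee, pile=3, rank=2} → rank = 2 → No.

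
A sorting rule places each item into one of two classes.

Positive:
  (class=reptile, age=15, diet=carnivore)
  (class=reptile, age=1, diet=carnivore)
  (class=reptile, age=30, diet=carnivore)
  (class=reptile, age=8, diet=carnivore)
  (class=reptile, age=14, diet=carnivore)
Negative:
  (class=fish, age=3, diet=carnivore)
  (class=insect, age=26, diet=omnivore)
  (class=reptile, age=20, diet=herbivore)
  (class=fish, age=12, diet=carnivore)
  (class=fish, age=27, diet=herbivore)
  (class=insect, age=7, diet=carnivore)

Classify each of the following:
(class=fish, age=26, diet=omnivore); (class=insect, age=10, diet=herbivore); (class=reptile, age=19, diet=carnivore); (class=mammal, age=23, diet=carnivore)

All 'Positive' examples share one property — class is reptile AND diet is carnivore — and every 'Negative' example lacks it.
(class=fish, age=26, diet=omnivore): Negative (class is fish, diet is omnivore). (class=insect, age=10, diet=herbivore): Negative (class is insect, diet is herbivore). (class=reptile, age=19, diet=carnivore): Positive (class is reptile, diet is carnivore). (class=mammal, age=23, diet=carnivore): Negative (class is mammal, diet is carnivore).

Negative, Negative, Positive, Negative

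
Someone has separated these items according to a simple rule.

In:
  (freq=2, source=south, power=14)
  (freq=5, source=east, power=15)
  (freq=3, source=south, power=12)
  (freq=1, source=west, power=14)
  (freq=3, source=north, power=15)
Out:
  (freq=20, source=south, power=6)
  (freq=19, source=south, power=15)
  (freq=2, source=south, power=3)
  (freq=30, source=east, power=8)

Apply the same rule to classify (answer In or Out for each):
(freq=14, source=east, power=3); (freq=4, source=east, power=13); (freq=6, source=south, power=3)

The simplest hypothesis consistent with all the labels is: freq ≤ 5 AND power ≥ 6.

Out, In, Out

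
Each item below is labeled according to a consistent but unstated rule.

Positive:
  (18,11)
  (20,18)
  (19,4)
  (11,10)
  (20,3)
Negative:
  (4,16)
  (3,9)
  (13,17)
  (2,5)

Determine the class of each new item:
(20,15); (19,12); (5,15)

Positive, Positive, Negative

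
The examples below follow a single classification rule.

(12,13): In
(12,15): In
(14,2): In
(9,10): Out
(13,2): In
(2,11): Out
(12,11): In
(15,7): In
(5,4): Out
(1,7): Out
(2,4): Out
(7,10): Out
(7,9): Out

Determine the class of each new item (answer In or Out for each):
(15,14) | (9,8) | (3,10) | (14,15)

In, Out, Out, In

Every 'In' example satisfies: first ≥ 10. None of the 'Out' examples do.
(15,14): first 15, matches → In. (9,8): first 9, fails this test → Out. (3,10): first 3, fails this test → Out. (14,15): first 14, matches → In.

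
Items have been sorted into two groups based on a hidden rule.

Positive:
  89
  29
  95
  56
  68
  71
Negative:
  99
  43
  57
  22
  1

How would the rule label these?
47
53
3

Rule: ≡ 2 (mod 3). This holds for each 'Positive' example and fails for each 'Negative' one.
47: 47 mod 3 = 2 — matches, so Positive. 53: 53 mod 3 = 2 — matches, so Positive. 3: 3 mod 3 = 0 — does not satisfy this, so Negative.

Positive, Positive, Negative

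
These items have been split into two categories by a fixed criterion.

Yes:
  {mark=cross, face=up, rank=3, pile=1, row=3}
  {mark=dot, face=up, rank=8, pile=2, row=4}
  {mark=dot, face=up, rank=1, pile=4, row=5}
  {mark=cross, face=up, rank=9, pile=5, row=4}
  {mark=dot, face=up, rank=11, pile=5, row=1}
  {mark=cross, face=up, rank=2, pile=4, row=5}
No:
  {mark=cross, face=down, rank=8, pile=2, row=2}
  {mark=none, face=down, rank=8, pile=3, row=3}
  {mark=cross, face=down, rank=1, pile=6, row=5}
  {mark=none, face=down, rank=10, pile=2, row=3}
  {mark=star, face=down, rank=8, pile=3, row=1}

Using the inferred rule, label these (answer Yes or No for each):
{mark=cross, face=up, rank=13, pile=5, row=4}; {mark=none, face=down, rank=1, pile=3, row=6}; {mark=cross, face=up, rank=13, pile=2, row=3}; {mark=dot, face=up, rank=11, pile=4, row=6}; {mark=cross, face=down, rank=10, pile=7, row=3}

Checking candidate rules against both groups, what survives is: face is up.

Yes, No, Yes, Yes, No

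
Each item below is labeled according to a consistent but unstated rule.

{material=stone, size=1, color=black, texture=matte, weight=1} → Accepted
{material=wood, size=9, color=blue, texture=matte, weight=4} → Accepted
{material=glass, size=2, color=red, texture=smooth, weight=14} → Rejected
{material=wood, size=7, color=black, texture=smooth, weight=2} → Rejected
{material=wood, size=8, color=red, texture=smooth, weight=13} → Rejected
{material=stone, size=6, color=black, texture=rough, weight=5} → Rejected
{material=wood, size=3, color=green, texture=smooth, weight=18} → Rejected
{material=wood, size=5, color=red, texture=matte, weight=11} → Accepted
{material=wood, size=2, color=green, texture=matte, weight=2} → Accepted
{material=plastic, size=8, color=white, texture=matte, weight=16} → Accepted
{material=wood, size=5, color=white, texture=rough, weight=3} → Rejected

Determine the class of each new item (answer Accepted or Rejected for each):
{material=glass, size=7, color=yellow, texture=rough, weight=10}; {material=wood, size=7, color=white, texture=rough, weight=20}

Rejected, Rejected

The distinguishing property — texture is matte — holds for all the 'Accepted' cases and none of the 'Rejected' cases.
{material=glass, size=7, color=yellow, texture=rough, weight=10} → texture is rough → Rejected. {material=wood, size=7, color=white, texture=rough, weight=20} → texture is rough → Rejected.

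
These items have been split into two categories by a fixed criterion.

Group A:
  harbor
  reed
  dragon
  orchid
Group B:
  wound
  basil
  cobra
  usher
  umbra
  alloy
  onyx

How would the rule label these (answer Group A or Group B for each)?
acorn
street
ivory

Group B, Group A, Group B

The simplest hypothesis consistent with all the labels is: even length AND contains 'r'.
acorn: length 5, has 'r' — fails this test, so Group B. street: length 6, has 'r' — checks out, so Group A. ivory: length 5, has 'r' — fails this test, so Group B.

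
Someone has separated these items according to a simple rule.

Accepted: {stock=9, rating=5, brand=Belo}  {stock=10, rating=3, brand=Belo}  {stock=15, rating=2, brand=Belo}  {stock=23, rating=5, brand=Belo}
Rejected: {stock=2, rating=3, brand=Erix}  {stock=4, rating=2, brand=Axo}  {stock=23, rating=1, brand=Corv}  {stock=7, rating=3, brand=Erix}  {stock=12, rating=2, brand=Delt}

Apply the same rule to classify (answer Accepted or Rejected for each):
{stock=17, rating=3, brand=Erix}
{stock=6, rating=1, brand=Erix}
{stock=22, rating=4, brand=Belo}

A rule that fits every label: brand is Belo — true of each 'Accepted' example, false of each 'Rejected' one.
{stock=17, rating=3, brand=Erix}: brand is Erix, does not pass → Rejected. {stock=6, rating=1, brand=Erix}: brand is Erix, does not pass → Rejected. {stock=22, rating=4, brand=Belo}: brand is Belo, meets the rule → Accepted.

Rejected, Rejected, Accepted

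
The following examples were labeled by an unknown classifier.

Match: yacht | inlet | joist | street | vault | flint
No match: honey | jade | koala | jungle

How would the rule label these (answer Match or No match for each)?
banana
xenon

No match, No match

A rule that fits every label: contains 't' — true of each 'Match' example, false of each 'No match' one.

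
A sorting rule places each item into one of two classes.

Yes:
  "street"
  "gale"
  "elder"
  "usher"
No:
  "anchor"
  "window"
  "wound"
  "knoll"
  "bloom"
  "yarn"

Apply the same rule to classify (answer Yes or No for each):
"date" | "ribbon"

Yes, No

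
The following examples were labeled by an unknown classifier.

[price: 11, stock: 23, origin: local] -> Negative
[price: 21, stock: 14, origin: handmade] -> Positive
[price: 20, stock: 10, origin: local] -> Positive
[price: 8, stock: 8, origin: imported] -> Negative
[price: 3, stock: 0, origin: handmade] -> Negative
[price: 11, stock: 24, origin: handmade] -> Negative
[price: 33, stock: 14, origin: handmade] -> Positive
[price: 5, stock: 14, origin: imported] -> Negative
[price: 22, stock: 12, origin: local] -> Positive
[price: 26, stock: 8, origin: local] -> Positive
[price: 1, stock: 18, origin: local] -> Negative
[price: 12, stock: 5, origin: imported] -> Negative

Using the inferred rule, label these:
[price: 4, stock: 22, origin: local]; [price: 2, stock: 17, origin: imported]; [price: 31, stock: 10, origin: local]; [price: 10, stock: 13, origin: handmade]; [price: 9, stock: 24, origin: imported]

Negative, Negative, Positive, Negative, Negative

Rule: price ≥ 20. This holds for each 'Positive' example and fails for each 'Negative' one.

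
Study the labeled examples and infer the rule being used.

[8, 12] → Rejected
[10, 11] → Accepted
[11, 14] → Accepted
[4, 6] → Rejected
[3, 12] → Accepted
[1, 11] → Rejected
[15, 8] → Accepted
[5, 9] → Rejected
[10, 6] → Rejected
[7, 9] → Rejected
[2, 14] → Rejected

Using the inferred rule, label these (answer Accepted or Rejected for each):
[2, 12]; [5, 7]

Rejected, Rejected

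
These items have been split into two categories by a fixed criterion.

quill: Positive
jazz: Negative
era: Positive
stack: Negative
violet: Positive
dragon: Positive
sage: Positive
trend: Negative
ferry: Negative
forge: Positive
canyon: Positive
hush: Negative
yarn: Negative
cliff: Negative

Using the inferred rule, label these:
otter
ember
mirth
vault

Positive, Positive, Negative, Positive

Rule: has ≥ 2 vowels. This holds for each 'Positive' example and fails for each 'Negative' one.
otter — 2 vowels, hence Positive.
ember — 2 vowels, hence Positive.
mirth — 1 vowel, hence Negative.
vault — 2 vowels, hence Positive.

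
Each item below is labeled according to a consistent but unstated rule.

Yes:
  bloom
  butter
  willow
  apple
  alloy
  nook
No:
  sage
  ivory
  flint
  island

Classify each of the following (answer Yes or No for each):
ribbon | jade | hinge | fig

Yes, No, No, No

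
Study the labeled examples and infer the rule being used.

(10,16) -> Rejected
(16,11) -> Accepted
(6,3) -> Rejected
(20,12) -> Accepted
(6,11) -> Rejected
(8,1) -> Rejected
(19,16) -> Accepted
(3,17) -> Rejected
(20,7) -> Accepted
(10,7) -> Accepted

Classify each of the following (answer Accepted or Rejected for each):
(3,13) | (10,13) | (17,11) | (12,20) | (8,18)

Rejected, Rejected, Accepted, Rejected, Rejected

All 'Accepted' examples share one property — first > second AND sum ≥ 17 — and every 'Rejected' example lacks it.
(3,13) — 3 < 13, 3+13 = 16, hence Rejected. (10,13) — 10 < 13, 10+13 = 23, hence Rejected. (17,11) — 17 > 11, 17+11 = 28, hence Accepted. (12,20) — 12 < 20, 12+20 = 32, hence Rejected. (8,18) — 8 < 18, 8+18 = 26, hence Rejected.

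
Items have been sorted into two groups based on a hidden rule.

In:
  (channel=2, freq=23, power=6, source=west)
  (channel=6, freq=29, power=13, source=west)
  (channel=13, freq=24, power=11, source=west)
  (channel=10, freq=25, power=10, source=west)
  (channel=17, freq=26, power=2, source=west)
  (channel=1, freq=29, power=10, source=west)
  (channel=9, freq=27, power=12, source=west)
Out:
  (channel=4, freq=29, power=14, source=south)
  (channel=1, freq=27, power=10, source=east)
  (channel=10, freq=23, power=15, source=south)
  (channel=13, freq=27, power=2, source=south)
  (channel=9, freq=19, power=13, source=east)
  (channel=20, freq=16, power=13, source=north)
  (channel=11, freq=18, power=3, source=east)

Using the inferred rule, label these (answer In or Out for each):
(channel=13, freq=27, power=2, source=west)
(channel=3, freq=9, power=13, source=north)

In, Out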